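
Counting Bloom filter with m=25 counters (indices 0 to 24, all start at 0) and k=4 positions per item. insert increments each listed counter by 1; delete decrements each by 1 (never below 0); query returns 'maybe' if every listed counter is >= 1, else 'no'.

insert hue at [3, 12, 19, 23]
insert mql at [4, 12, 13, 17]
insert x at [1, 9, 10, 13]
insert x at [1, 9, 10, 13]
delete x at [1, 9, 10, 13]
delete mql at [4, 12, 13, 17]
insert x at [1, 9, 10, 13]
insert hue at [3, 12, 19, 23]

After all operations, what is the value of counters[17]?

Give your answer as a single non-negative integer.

Answer: 0

Derivation:
Step 1: insert hue at [3, 12, 19, 23] -> counters=[0,0,0,1,0,0,0,0,0,0,0,0,1,0,0,0,0,0,0,1,0,0,0,1,0]
Step 2: insert mql at [4, 12, 13, 17] -> counters=[0,0,0,1,1,0,0,0,0,0,0,0,2,1,0,0,0,1,0,1,0,0,0,1,0]
Step 3: insert x at [1, 9, 10, 13] -> counters=[0,1,0,1,1,0,0,0,0,1,1,0,2,2,0,0,0,1,0,1,0,0,0,1,0]
Step 4: insert x at [1, 9, 10, 13] -> counters=[0,2,0,1,1,0,0,0,0,2,2,0,2,3,0,0,0,1,0,1,0,0,0,1,0]
Step 5: delete x at [1, 9, 10, 13] -> counters=[0,1,0,1,1,0,0,0,0,1,1,0,2,2,0,0,0,1,0,1,0,0,0,1,0]
Step 6: delete mql at [4, 12, 13, 17] -> counters=[0,1,0,1,0,0,0,0,0,1,1,0,1,1,0,0,0,0,0,1,0,0,0,1,0]
Step 7: insert x at [1, 9, 10, 13] -> counters=[0,2,0,1,0,0,0,0,0,2,2,0,1,2,0,0,0,0,0,1,0,0,0,1,0]
Step 8: insert hue at [3, 12, 19, 23] -> counters=[0,2,0,2,0,0,0,0,0,2,2,0,2,2,0,0,0,0,0,2,0,0,0,2,0]
Final counters=[0,2,0,2,0,0,0,0,0,2,2,0,2,2,0,0,0,0,0,2,0,0,0,2,0] -> counters[17]=0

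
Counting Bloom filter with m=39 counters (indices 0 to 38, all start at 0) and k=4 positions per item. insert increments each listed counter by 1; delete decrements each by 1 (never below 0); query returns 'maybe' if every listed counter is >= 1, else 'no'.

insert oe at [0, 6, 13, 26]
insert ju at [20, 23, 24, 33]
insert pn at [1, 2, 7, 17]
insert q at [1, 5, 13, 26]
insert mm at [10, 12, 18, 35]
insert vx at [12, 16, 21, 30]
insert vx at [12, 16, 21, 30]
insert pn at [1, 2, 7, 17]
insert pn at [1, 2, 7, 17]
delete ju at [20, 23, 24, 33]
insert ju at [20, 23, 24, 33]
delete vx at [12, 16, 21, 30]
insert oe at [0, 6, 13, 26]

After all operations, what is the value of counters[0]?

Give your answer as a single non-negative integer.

Answer: 2

Derivation:
Step 1: insert oe at [0, 6, 13, 26] -> counters=[1,0,0,0,0,0,1,0,0,0,0,0,0,1,0,0,0,0,0,0,0,0,0,0,0,0,1,0,0,0,0,0,0,0,0,0,0,0,0]
Step 2: insert ju at [20, 23, 24, 33] -> counters=[1,0,0,0,0,0,1,0,0,0,0,0,0,1,0,0,0,0,0,0,1,0,0,1,1,0,1,0,0,0,0,0,0,1,0,0,0,0,0]
Step 3: insert pn at [1, 2, 7, 17] -> counters=[1,1,1,0,0,0,1,1,0,0,0,0,0,1,0,0,0,1,0,0,1,0,0,1,1,0,1,0,0,0,0,0,0,1,0,0,0,0,0]
Step 4: insert q at [1, 5, 13, 26] -> counters=[1,2,1,0,0,1,1,1,0,0,0,0,0,2,0,0,0,1,0,0,1,0,0,1,1,0,2,0,0,0,0,0,0,1,0,0,0,0,0]
Step 5: insert mm at [10, 12, 18, 35] -> counters=[1,2,1,0,0,1,1,1,0,0,1,0,1,2,0,0,0,1,1,0,1,0,0,1,1,0,2,0,0,0,0,0,0,1,0,1,0,0,0]
Step 6: insert vx at [12, 16, 21, 30] -> counters=[1,2,1,0,0,1,1,1,0,0,1,0,2,2,0,0,1,1,1,0,1,1,0,1,1,0,2,0,0,0,1,0,0,1,0,1,0,0,0]
Step 7: insert vx at [12, 16, 21, 30] -> counters=[1,2,1,0,0,1,1,1,0,0,1,0,3,2,0,0,2,1,1,0,1,2,0,1,1,0,2,0,0,0,2,0,0,1,0,1,0,0,0]
Step 8: insert pn at [1, 2, 7, 17] -> counters=[1,3,2,0,0,1,1,2,0,0,1,0,3,2,0,0,2,2,1,0,1,2,0,1,1,0,2,0,0,0,2,0,0,1,0,1,0,0,0]
Step 9: insert pn at [1, 2, 7, 17] -> counters=[1,4,3,0,0,1,1,3,0,0,1,0,3,2,0,0,2,3,1,0,1,2,0,1,1,0,2,0,0,0,2,0,0,1,0,1,0,0,0]
Step 10: delete ju at [20, 23, 24, 33] -> counters=[1,4,3,0,0,1,1,3,0,0,1,0,3,2,0,0,2,3,1,0,0,2,0,0,0,0,2,0,0,0,2,0,0,0,0,1,0,0,0]
Step 11: insert ju at [20, 23, 24, 33] -> counters=[1,4,3,0,0,1,1,3,0,0,1,0,3,2,0,0,2,3,1,0,1,2,0,1,1,0,2,0,0,0,2,0,0,1,0,1,0,0,0]
Step 12: delete vx at [12, 16, 21, 30] -> counters=[1,4,3,0,0,1,1,3,0,0,1,0,2,2,0,0,1,3,1,0,1,1,0,1,1,0,2,0,0,0,1,0,0,1,0,1,0,0,0]
Step 13: insert oe at [0, 6, 13, 26] -> counters=[2,4,3,0,0,1,2,3,0,0,1,0,2,3,0,0,1,3,1,0,1,1,0,1,1,0,3,0,0,0,1,0,0,1,0,1,0,0,0]
Final counters=[2,4,3,0,0,1,2,3,0,0,1,0,2,3,0,0,1,3,1,0,1,1,0,1,1,0,3,0,0,0,1,0,0,1,0,1,0,0,0] -> counters[0]=2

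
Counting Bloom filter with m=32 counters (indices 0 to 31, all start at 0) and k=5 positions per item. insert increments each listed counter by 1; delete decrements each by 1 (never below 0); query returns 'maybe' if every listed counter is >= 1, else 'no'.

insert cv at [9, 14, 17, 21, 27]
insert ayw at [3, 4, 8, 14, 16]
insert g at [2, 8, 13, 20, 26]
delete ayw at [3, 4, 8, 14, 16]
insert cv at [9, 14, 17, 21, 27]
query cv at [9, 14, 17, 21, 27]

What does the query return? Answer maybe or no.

Step 1: insert cv at [9, 14, 17, 21, 27] -> counters=[0,0,0,0,0,0,0,0,0,1,0,0,0,0,1,0,0,1,0,0,0,1,0,0,0,0,0,1,0,0,0,0]
Step 2: insert ayw at [3, 4, 8, 14, 16] -> counters=[0,0,0,1,1,0,0,0,1,1,0,0,0,0,2,0,1,1,0,0,0,1,0,0,0,0,0,1,0,0,0,0]
Step 3: insert g at [2, 8, 13, 20, 26] -> counters=[0,0,1,1,1,0,0,0,2,1,0,0,0,1,2,0,1,1,0,0,1,1,0,0,0,0,1,1,0,0,0,0]
Step 4: delete ayw at [3, 4, 8, 14, 16] -> counters=[0,0,1,0,0,0,0,0,1,1,0,0,0,1,1,0,0,1,0,0,1,1,0,0,0,0,1,1,0,0,0,0]
Step 5: insert cv at [9, 14, 17, 21, 27] -> counters=[0,0,1,0,0,0,0,0,1,2,0,0,0,1,2,0,0,2,0,0,1,2,0,0,0,0,1,2,0,0,0,0]
Query cv: check counters[9]=2 counters[14]=2 counters[17]=2 counters[21]=2 counters[27]=2 -> maybe

Answer: maybe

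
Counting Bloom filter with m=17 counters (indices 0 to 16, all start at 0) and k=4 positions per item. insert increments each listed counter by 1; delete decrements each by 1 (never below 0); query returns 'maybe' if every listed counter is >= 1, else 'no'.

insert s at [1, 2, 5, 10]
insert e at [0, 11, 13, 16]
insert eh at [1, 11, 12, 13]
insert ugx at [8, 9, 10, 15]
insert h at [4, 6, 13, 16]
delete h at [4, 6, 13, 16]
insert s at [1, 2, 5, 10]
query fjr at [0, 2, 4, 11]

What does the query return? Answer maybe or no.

Step 1: insert s at [1, 2, 5, 10] -> counters=[0,1,1,0,0,1,0,0,0,0,1,0,0,0,0,0,0]
Step 2: insert e at [0, 11, 13, 16] -> counters=[1,1,1,0,0,1,0,0,0,0,1,1,0,1,0,0,1]
Step 3: insert eh at [1, 11, 12, 13] -> counters=[1,2,1,0,0,1,0,0,0,0,1,2,1,2,0,0,1]
Step 4: insert ugx at [8, 9, 10, 15] -> counters=[1,2,1,0,0,1,0,0,1,1,2,2,1,2,0,1,1]
Step 5: insert h at [4, 6, 13, 16] -> counters=[1,2,1,0,1,1,1,0,1,1,2,2,1,3,0,1,2]
Step 6: delete h at [4, 6, 13, 16] -> counters=[1,2,1,0,0,1,0,0,1,1,2,2,1,2,0,1,1]
Step 7: insert s at [1, 2, 5, 10] -> counters=[1,3,2,0,0,2,0,0,1,1,3,2,1,2,0,1,1]
Query fjr: check counters[0]=1 counters[2]=2 counters[4]=0 counters[11]=2 -> no

Answer: no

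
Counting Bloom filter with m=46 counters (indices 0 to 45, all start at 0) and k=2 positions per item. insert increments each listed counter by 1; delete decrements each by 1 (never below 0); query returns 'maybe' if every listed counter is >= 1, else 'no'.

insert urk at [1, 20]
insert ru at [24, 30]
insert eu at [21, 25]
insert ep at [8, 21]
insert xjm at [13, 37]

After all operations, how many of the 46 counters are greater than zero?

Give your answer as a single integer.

Answer: 9

Derivation:
Step 1: insert urk at [1, 20] -> counters=[0,1,0,0,0,0,0,0,0,0,0,0,0,0,0,0,0,0,0,0,1,0,0,0,0,0,0,0,0,0,0,0,0,0,0,0,0,0,0,0,0,0,0,0,0,0]
Step 2: insert ru at [24, 30] -> counters=[0,1,0,0,0,0,0,0,0,0,0,0,0,0,0,0,0,0,0,0,1,0,0,0,1,0,0,0,0,0,1,0,0,0,0,0,0,0,0,0,0,0,0,0,0,0]
Step 3: insert eu at [21, 25] -> counters=[0,1,0,0,0,0,0,0,0,0,0,0,0,0,0,0,0,0,0,0,1,1,0,0,1,1,0,0,0,0,1,0,0,0,0,0,0,0,0,0,0,0,0,0,0,0]
Step 4: insert ep at [8, 21] -> counters=[0,1,0,0,0,0,0,0,1,0,0,0,0,0,0,0,0,0,0,0,1,2,0,0,1,1,0,0,0,0,1,0,0,0,0,0,0,0,0,0,0,0,0,0,0,0]
Step 5: insert xjm at [13, 37] -> counters=[0,1,0,0,0,0,0,0,1,0,0,0,0,1,0,0,0,0,0,0,1,2,0,0,1,1,0,0,0,0,1,0,0,0,0,0,0,1,0,0,0,0,0,0,0,0]
Final counters=[0,1,0,0,0,0,0,0,1,0,0,0,0,1,0,0,0,0,0,0,1,2,0,0,1,1,0,0,0,0,1,0,0,0,0,0,0,1,0,0,0,0,0,0,0,0] -> 9 nonzero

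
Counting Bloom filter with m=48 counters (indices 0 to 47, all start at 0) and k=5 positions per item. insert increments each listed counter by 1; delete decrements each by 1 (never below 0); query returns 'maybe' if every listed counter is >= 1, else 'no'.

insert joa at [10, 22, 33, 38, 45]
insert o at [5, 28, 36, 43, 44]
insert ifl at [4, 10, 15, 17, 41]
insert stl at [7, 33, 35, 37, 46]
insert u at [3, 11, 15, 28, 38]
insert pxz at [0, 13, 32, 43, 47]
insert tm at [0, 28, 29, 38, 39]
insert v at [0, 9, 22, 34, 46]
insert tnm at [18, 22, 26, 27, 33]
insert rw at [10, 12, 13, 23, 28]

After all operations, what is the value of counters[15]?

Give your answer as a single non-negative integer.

Step 1: insert joa at [10, 22, 33, 38, 45] -> counters=[0,0,0,0,0,0,0,0,0,0,1,0,0,0,0,0,0,0,0,0,0,0,1,0,0,0,0,0,0,0,0,0,0,1,0,0,0,0,1,0,0,0,0,0,0,1,0,0]
Step 2: insert o at [5, 28, 36, 43, 44] -> counters=[0,0,0,0,0,1,0,0,0,0,1,0,0,0,0,0,0,0,0,0,0,0,1,0,0,0,0,0,1,0,0,0,0,1,0,0,1,0,1,0,0,0,0,1,1,1,0,0]
Step 3: insert ifl at [4, 10, 15, 17, 41] -> counters=[0,0,0,0,1,1,0,0,0,0,2,0,0,0,0,1,0,1,0,0,0,0,1,0,0,0,0,0,1,0,0,0,0,1,0,0,1,0,1,0,0,1,0,1,1,1,0,0]
Step 4: insert stl at [7, 33, 35, 37, 46] -> counters=[0,0,0,0,1,1,0,1,0,0,2,0,0,0,0,1,0,1,0,0,0,0,1,0,0,0,0,0,1,0,0,0,0,2,0,1,1,1,1,0,0,1,0,1,1,1,1,0]
Step 5: insert u at [3, 11, 15, 28, 38] -> counters=[0,0,0,1,1,1,0,1,0,0,2,1,0,0,0,2,0,1,0,0,0,0,1,0,0,0,0,0,2,0,0,0,0,2,0,1,1,1,2,0,0,1,0,1,1,1,1,0]
Step 6: insert pxz at [0, 13, 32, 43, 47] -> counters=[1,0,0,1,1,1,0,1,0,0,2,1,0,1,0,2,0,1,0,0,0,0,1,0,0,0,0,0,2,0,0,0,1,2,0,1,1,1,2,0,0,1,0,2,1,1,1,1]
Step 7: insert tm at [0, 28, 29, 38, 39] -> counters=[2,0,0,1,1,1,0,1,0,0,2,1,0,1,0,2,0,1,0,0,0,0,1,0,0,0,0,0,3,1,0,0,1,2,0,1,1,1,3,1,0,1,0,2,1,1,1,1]
Step 8: insert v at [0, 9, 22, 34, 46] -> counters=[3,0,0,1,1,1,0,1,0,1,2,1,0,1,0,2,0,1,0,0,0,0,2,0,0,0,0,0,3,1,0,0,1,2,1,1,1,1,3,1,0,1,0,2,1,1,2,1]
Step 9: insert tnm at [18, 22, 26, 27, 33] -> counters=[3,0,0,1,1,1,0,1,0,1,2,1,0,1,0,2,0,1,1,0,0,0,3,0,0,0,1,1,3,1,0,0,1,3,1,1,1,1,3,1,0,1,0,2,1,1,2,1]
Step 10: insert rw at [10, 12, 13, 23, 28] -> counters=[3,0,0,1,1,1,0,1,0,1,3,1,1,2,0,2,0,1,1,0,0,0,3,1,0,0,1,1,4,1,0,0,1,3,1,1,1,1,3,1,0,1,0,2,1,1,2,1]
Final counters=[3,0,0,1,1,1,0,1,0,1,3,1,1,2,0,2,0,1,1,0,0,0,3,1,0,0,1,1,4,1,0,0,1,3,1,1,1,1,3,1,0,1,0,2,1,1,2,1] -> counters[15]=2

Answer: 2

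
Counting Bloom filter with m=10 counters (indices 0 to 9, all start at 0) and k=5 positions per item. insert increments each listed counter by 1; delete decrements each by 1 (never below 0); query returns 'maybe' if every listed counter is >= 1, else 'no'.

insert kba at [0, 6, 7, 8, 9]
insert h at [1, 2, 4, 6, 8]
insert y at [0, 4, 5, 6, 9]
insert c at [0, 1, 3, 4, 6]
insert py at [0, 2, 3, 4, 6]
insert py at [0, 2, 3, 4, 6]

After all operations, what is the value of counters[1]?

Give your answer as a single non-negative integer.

Answer: 2

Derivation:
Step 1: insert kba at [0, 6, 7, 8, 9] -> counters=[1,0,0,0,0,0,1,1,1,1]
Step 2: insert h at [1, 2, 4, 6, 8] -> counters=[1,1,1,0,1,0,2,1,2,1]
Step 3: insert y at [0, 4, 5, 6, 9] -> counters=[2,1,1,0,2,1,3,1,2,2]
Step 4: insert c at [0, 1, 3, 4, 6] -> counters=[3,2,1,1,3,1,4,1,2,2]
Step 5: insert py at [0, 2, 3, 4, 6] -> counters=[4,2,2,2,4,1,5,1,2,2]
Step 6: insert py at [0, 2, 3, 4, 6] -> counters=[5,2,3,3,5,1,6,1,2,2]
Final counters=[5,2,3,3,5,1,6,1,2,2] -> counters[1]=2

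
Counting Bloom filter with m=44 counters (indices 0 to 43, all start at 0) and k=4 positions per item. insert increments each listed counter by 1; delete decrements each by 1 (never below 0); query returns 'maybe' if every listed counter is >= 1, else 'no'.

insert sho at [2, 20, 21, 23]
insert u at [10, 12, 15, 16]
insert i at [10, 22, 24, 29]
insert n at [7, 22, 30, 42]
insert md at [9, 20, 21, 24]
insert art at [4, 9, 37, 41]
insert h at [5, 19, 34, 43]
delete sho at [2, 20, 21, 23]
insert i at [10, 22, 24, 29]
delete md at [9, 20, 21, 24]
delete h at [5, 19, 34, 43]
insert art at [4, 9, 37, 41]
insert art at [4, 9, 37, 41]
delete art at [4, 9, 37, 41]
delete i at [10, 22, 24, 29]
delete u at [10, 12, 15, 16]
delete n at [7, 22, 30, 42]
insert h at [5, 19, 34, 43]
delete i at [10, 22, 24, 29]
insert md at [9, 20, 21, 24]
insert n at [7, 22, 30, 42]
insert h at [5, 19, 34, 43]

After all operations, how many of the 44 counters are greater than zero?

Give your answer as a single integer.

Answer: 15

Derivation:
Step 1: insert sho at [2, 20, 21, 23] -> counters=[0,0,1,0,0,0,0,0,0,0,0,0,0,0,0,0,0,0,0,0,1,1,0,1,0,0,0,0,0,0,0,0,0,0,0,0,0,0,0,0,0,0,0,0]
Step 2: insert u at [10, 12, 15, 16] -> counters=[0,0,1,0,0,0,0,0,0,0,1,0,1,0,0,1,1,0,0,0,1,1,0,1,0,0,0,0,0,0,0,0,0,0,0,0,0,0,0,0,0,0,0,0]
Step 3: insert i at [10, 22, 24, 29] -> counters=[0,0,1,0,0,0,0,0,0,0,2,0,1,0,0,1,1,0,0,0,1,1,1,1,1,0,0,0,0,1,0,0,0,0,0,0,0,0,0,0,0,0,0,0]
Step 4: insert n at [7, 22, 30, 42] -> counters=[0,0,1,0,0,0,0,1,0,0,2,0,1,0,0,1,1,0,0,0,1,1,2,1,1,0,0,0,0,1,1,0,0,0,0,0,0,0,0,0,0,0,1,0]
Step 5: insert md at [9, 20, 21, 24] -> counters=[0,0,1,0,0,0,0,1,0,1,2,0,1,0,0,1,1,0,0,0,2,2,2,1,2,0,0,0,0,1,1,0,0,0,0,0,0,0,0,0,0,0,1,0]
Step 6: insert art at [4, 9, 37, 41] -> counters=[0,0,1,0,1,0,0,1,0,2,2,0,1,0,0,1,1,0,0,0,2,2,2,1,2,0,0,0,0,1,1,0,0,0,0,0,0,1,0,0,0,1,1,0]
Step 7: insert h at [5, 19, 34, 43] -> counters=[0,0,1,0,1,1,0,1,0,2,2,0,1,0,0,1,1,0,0,1,2,2,2,1,2,0,0,0,0,1,1,0,0,0,1,0,0,1,0,0,0,1,1,1]
Step 8: delete sho at [2, 20, 21, 23] -> counters=[0,0,0,0,1,1,0,1,0,2,2,0,1,0,0,1,1,0,0,1,1,1,2,0,2,0,0,0,0,1,1,0,0,0,1,0,0,1,0,0,0,1,1,1]
Step 9: insert i at [10, 22, 24, 29] -> counters=[0,0,0,0,1,1,0,1,0,2,3,0,1,0,0,1,1,0,0,1,1,1,3,0,3,0,0,0,0,2,1,0,0,0,1,0,0,1,0,0,0,1,1,1]
Step 10: delete md at [9, 20, 21, 24] -> counters=[0,0,0,0,1,1,0,1,0,1,3,0,1,0,0,1,1,0,0,1,0,0,3,0,2,0,0,0,0,2,1,0,0,0,1,0,0,1,0,0,0,1,1,1]
Step 11: delete h at [5, 19, 34, 43] -> counters=[0,0,0,0,1,0,0,1,0,1,3,0,1,0,0,1,1,0,0,0,0,0,3,0,2,0,0,0,0,2,1,0,0,0,0,0,0,1,0,0,0,1,1,0]
Step 12: insert art at [4, 9, 37, 41] -> counters=[0,0,0,0,2,0,0,1,0,2,3,0,1,0,0,1,1,0,0,0,0,0,3,0,2,0,0,0,0,2,1,0,0,0,0,0,0,2,0,0,0,2,1,0]
Step 13: insert art at [4, 9, 37, 41] -> counters=[0,0,0,0,3,0,0,1,0,3,3,0,1,0,0,1,1,0,0,0,0,0,3,0,2,0,0,0,0,2,1,0,0,0,0,0,0,3,0,0,0,3,1,0]
Step 14: delete art at [4, 9, 37, 41] -> counters=[0,0,0,0,2,0,0,1,0,2,3,0,1,0,0,1,1,0,0,0,0,0,3,0,2,0,0,0,0,2,1,0,0,0,0,0,0,2,0,0,0,2,1,0]
Step 15: delete i at [10, 22, 24, 29] -> counters=[0,0,0,0,2,0,0,1,0,2,2,0,1,0,0,1,1,0,0,0,0,0,2,0,1,0,0,0,0,1,1,0,0,0,0,0,0,2,0,0,0,2,1,0]
Step 16: delete u at [10, 12, 15, 16] -> counters=[0,0,0,0,2,0,0,1,0,2,1,0,0,0,0,0,0,0,0,0,0,0,2,0,1,0,0,0,0,1,1,0,0,0,0,0,0,2,0,0,0,2,1,0]
Step 17: delete n at [7, 22, 30, 42] -> counters=[0,0,0,0,2,0,0,0,0,2,1,0,0,0,0,0,0,0,0,0,0,0,1,0,1,0,0,0,0,1,0,0,0,0,0,0,0,2,0,0,0,2,0,0]
Step 18: insert h at [5, 19, 34, 43] -> counters=[0,0,0,0,2,1,0,0,0,2,1,0,0,0,0,0,0,0,0,1,0,0,1,0,1,0,0,0,0,1,0,0,0,0,1,0,0,2,0,0,0,2,0,1]
Step 19: delete i at [10, 22, 24, 29] -> counters=[0,0,0,0,2,1,0,0,0,2,0,0,0,0,0,0,0,0,0,1,0,0,0,0,0,0,0,0,0,0,0,0,0,0,1,0,0,2,0,0,0,2,0,1]
Step 20: insert md at [9, 20, 21, 24] -> counters=[0,0,0,0,2,1,0,0,0,3,0,0,0,0,0,0,0,0,0,1,1,1,0,0,1,0,0,0,0,0,0,0,0,0,1,0,0,2,0,0,0,2,0,1]
Step 21: insert n at [7, 22, 30, 42] -> counters=[0,0,0,0,2,1,0,1,0,3,0,0,0,0,0,0,0,0,0,1,1,1,1,0,1,0,0,0,0,0,1,0,0,0,1,0,0,2,0,0,0,2,1,1]
Step 22: insert h at [5, 19, 34, 43] -> counters=[0,0,0,0,2,2,0,1,0,3,0,0,0,0,0,0,0,0,0,2,1,1,1,0,1,0,0,0,0,0,1,0,0,0,2,0,0,2,0,0,0,2,1,2]
Final counters=[0,0,0,0,2,2,0,1,0,3,0,0,0,0,0,0,0,0,0,2,1,1,1,0,1,0,0,0,0,0,1,0,0,0,2,0,0,2,0,0,0,2,1,2] -> 15 nonzero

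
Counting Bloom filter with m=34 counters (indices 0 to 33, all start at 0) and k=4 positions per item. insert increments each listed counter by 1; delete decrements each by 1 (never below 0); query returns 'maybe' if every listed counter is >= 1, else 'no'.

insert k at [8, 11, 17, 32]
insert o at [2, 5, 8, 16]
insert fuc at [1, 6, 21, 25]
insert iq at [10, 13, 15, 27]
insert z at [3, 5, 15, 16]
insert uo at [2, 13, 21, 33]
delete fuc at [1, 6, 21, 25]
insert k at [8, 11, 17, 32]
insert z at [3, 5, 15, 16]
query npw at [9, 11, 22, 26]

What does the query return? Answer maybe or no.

Answer: no

Derivation:
Step 1: insert k at [8, 11, 17, 32] -> counters=[0,0,0,0,0,0,0,0,1,0,0,1,0,0,0,0,0,1,0,0,0,0,0,0,0,0,0,0,0,0,0,0,1,0]
Step 2: insert o at [2, 5, 8, 16] -> counters=[0,0,1,0,0,1,0,0,2,0,0,1,0,0,0,0,1,1,0,0,0,0,0,0,0,0,0,0,0,0,0,0,1,0]
Step 3: insert fuc at [1, 6, 21, 25] -> counters=[0,1,1,0,0,1,1,0,2,0,0,1,0,0,0,0,1,1,0,0,0,1,0,0,0,1,0,0,0,0,0,0,1,0]
Step 4: insert iq at [10, 13, 15, 27] -> counters=[0,1,1,0,0,1,1,0,2,0,1,1,0,1,0,1,1,1,0,0,0,1,0,0,0,1,0,1,0,0,0,0,1,0]
Step 5: insert z at [3, 5, 15, 16] -> counters=[0,1,1,1,0,2,1,0,2,0,1,1,0,1,0,2,2,1,0,0,0,1,0,0,0,1,0,1,0,0,0,0,1,0]
Step 6: insert uo at [2, 13, 21, 33] -> counters=[0,1,2,1,0,2,1,0,2,0,1,1,0,2,0,2,2,1,0,0,0,2,0,0,0,1,0,1,0,0,0,0,1,1]
Step 7: delete fuc at [1, 6, 21, 25] -> counters=[0,0,2,1,0,2,0,0,2,0,1,1,0,2,0,2,2,1,0,0,0,1,0,0,0,0,0,1,0,0,0,0,1,1]
Step 8: insert k at [8, 11, 17, 32] -> counters=[0,0,2,1,0,2,0,0,3,0,1,2,0,2,0,2,2,2,0,0,0,1,0,0,0,0,0,1,0,0,0,0,2,1]
Step 9: insert z at [3, 5, 15, 16] -> counters=[0,0,2,2,0,3,0,0,3,0,1,2,0,2,0,3,3,2,0,0,0,1,0,0,0,0,0,1,0,0,0,0,2,1]
Query npw: check counters[9]=0 counters[11]=2 counters[22]=0 counters[26]=0 -> no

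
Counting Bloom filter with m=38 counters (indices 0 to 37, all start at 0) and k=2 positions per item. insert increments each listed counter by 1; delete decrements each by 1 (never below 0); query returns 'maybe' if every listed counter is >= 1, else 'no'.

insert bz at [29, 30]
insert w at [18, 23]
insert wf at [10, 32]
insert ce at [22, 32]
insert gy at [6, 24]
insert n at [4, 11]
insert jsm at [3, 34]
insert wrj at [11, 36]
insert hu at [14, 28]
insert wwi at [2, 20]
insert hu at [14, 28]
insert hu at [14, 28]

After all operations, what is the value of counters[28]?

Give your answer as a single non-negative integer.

Step 1: insert bz at [29, 30] -> counters=[0,0,0,0,0,0,0,0,0,0,0,0,0,0,0,0,0,0,0,0,0,0,0,0,0,0,0,0,0,1,1,0,0,0,0,0,0,0]
Step 2: insert w at [18, 23] -> counters=[0,0,0,0,0,0,0,0,0,0,0,0,0,0,0,0,0,0,1,0,0,0,0,1,0,0,0,0,0,1,1,0,0,0,0,0,0,0]
Step 3: insert wf at [10, 32] -> counters=[0,0,0,0,0,0,0,0,0,0,1,0,0,0,0,0,0,0,1,0,0,0,0,1,0,0,0,0,0,1,1,0,1,0,0,0,0,0]
Step 4: insert ce at [22, 32] -> counters=[0,0,0,0,0,0,0,0,0,0,1,0,0,0,0,0,0,0,1,0,0,0,1,1,0,0,0,0,0,1,1,0,2,0,0,0,0,0]
Step 5: insert gy at [6, 24] -> counters=[0,0,0,0,0,0,1,0,0,0,1,0,0,0,0,0,0,0,1,0,0,0,1,1,1,0,0,0,0,1,1,0,2,0,0,0,0,0]
Step 6: insert n at [4, 11] -> counters=[0,0,0,0,1,0,1,0,0,0,1,1,0,0,0,0,0,0,1,0,0,0,1,1,1,0,0,0,0,1,1,0,2,0,0,0,0,0]
Step 7: insert jsm at [3, 34] -> counters=[0,0,0,1,1,0,1,0,0,0,1,1,0,0,0,0,0,0,1,0,0,0,1,1,1,0,0,0,0,1,1,0,2,0,1,0,0,0]
Step 8: insert wrj at [11, 36] -> counters=[0,0,0,1,1,0,1,0,0,0,1,2,0,0,0,0,0,0,1,0,0,0,1,1,1,0,0,0,0,1,1,0,2,0,1,0,1,0]
Step 9: insert hu at [14, 28] -> counters=[0,0,0,1,1,0,1,0,0,0,1,2,0,0,1,0,0,0,1,0,0,0,1,1,1,0,0,0,1,1,1,0,2,0,1,0,1,0]
Step 10: insert wwi at [2, 20] -> counters=[0,0,1,1,1,0,1,0,0,0,1,2,0,0,1,0,0,0,1,0,1,0,1,1,1,0,0,0,1,1,1,0,2,0,1,0,1,0]
Step 11: insert hu at [14, 28] -> counters=[0,0,1,1,1,0,1,0,0,0,1,2,0,0,2,0,0,0,1,0,1,0,1,1,1,0,0,0,2,1,1,0,2,0,1,0,1,0]
Step 12: insert hu at [14, 28] -> counters=[0,0,1,1,1,0,1,0,0,0,1,2,0,0,3,0,0,0,1,0,1,0,1,1,1,0,0,0,3,1,1,0,2,0,1,0,1,0]
Final counters=[0,0,1,1,1,0,1,0,0,0,1,2,0,0,3,0,0,0,1,0,1,0,1,1,1,0,0,0,3,1,1,0,2,0,1,0,1,0] -> counters[28]=3

Answer: 3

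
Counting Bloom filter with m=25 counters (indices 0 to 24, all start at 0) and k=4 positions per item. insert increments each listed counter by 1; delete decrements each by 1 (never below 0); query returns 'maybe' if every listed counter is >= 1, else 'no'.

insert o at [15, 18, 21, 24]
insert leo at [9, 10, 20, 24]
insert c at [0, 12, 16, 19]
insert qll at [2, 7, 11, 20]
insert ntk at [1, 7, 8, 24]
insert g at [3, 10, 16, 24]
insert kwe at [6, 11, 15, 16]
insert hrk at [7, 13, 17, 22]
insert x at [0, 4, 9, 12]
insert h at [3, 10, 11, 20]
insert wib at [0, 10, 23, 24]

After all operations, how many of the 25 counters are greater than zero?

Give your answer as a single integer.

Answer: 23

Derivation:
Step 1: insert o at [15, 18, 21, 24] -> counters=[0,0,0,0,0,0,0,0,0,0,0,0,0,0,0,1,0,0,1,0,0,1,0,0,1]
Step 2: insert leo at [9, 10, 20, 24] -> counters=[0,0,0,0,0,0,0,0,0,1,1,0,0,0,0,1,0,0,1,0,1,1,0,0,2]
Step 3: insert c at [0, 12, 16, 19] -> counters=[1,0,0,0,0,0,0,0,0,1,1,0,1,0,0,1,1,0,1,1,1,1,0,0,2]
Step 4: insert qll at [2, 7, 11, 20] -> counters=[1,0,1,0,0,0,0,1,0,1,1,1,1,0,0,1,1,0,1,1,2,1,0,0,2]
Step 5: insert ntk at [1, 7, 8, 24] -> counters=[1,1,1,0,0,0,0,2,1,1,1,1,1,0,0,1,1,0,1,1,2,1,0,0,3]
Step 6: insert g at [3, 10, 16, 24] -> counters=[1,1,1,1,0,0,0,2,1,1,2,1,1,0,0,1,2,0,1,1,2,1,0,0,4]
Step 7: insert kwe at [6, 11, 15, 16] -> counters=[1,1,1,1,0,0,1,2,1,1,2,2,1,0,0,2,3,0,1,1,2,1,0,0,4]
Step 8: insert hrk at [7, 13, 17, 22] -> counters=[1,1,1,1,0,0,1,3,1,1,2,2,1,1,0,2,3,1,1,1,2,1,1,0,4]
Step 9: insert x at [0, 4, 9, 12] -> counters=[2,1,1,1,1,0,1,3,1,2,2,2,2,1,0,2,3,1,1,1,2,1,1,0,4]
Step 10: insert h at [3, 10, 11, 20] -> counters=[2,1,1,2,1,0,1,3,1,2,3,3,2,1,0,2,3,1,1,1,3,1,1,0,4]
Step 11: insert wib at [0, 10, 23, 24] -> counters=[3,1,1,2,1,0,1,3,1,2,4,3,2,1,0,2,3,1,1,1,3,1,1,1,5]
Final counters=[3,1,1,2,1,0,1,3,1,2,4,3,2,1,0,2,3,1,1,1,3,1,1,1,5] -> 23 nonzero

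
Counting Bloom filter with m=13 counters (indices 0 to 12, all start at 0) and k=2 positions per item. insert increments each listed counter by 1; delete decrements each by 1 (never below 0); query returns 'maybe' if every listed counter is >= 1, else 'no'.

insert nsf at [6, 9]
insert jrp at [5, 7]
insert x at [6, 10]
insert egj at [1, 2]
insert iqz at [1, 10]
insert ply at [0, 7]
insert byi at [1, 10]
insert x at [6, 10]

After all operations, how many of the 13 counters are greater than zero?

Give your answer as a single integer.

Answer: 8

Derivation:
Step 1: insert nsf at [6, 9] -> counters=[0,0,0,0,0,0,1,0,0,1,0,0,0]
Step 2: insert jrp at [5, 7] -> counters=[0,0,0,0,0,1,1,1,0,1,0,0,0]
Step 3: insert x at [6, 10] -> counters=[0,0,0,0,0,1,2,1,0,1,1,0,0]
Step 4: insert egj at [1, 2] -> counters=[0,1,1,0,0,1,2,1,0,1,1,0,0]
Step 5: insert iqz at [1, 10] -> counters=[0,2,1,0,0,1,2,1,0,1,2,0,0]
Step 6: insert ply at [0, 7] -> counters=[1,2,1,0,0,1,2,2,0,1,2,0,0]
Step 7: insert byi at [1, 10] -> counters=[1,3,1,0,0,1,2,2,0,1,3,0,0]
Step 8: insert x at [6, 10] -> counters=[1,3,1,0,0,1,3,2,0,1,4,0,0]
Final counters=[1,3,1,0,0,1,3,2,0,1,4,0,0] -> 8 nonzero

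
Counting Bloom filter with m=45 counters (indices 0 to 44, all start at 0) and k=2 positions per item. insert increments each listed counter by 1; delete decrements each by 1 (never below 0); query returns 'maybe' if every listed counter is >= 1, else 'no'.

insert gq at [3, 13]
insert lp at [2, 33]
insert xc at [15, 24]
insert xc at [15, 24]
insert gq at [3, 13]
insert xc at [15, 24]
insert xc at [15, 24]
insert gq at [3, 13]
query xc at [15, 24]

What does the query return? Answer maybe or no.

Answer: maybe

Derivation:
Step 1: insert gq at [3, 13] -> counters=[0,0,0,1,0,0,0,0,0,0,0,0,0,1,0,0,0,0,0,0,0,0,0,0,0,0,0,0,0,0,0,0,0,0,0,0,0,0,0,0,0,0,0,0,0]
Step 2: insert lp at [2, 33] -> counters=[0,0,1,1,0,0,0,0,0,0,0,0,0,1,0,0,0,0,0,0,0,0,0,0,0,0,0,0,0,0,0,0,0,1,0,0,0,0,0,0,0,0,0,0,0]
Step 3: insert xc at [15, 24] -> counters=[0,0,1,1,0,0,0,0,0,0,0,0,0,1,0,1,0,0,0,0,0,0,0,0,1,0,0,0,0,0,0,0,0,1,0,0,0,0,0,0,0,0,0,0,0]
Step 4: insert xc at [15, 24] -> counters=[0,0,1,1,0,0,0,0,0,0,0,0,0,1,0,2,0,0,0,0,0,0,0,0,2,0,0,0,0,0,0,0,0,1,0,0,0,0,0,0,0,0,0,0,0]
Step 5: insert gq at [3, 13] -> counters=[0,0,1,2,0,0,0,0,0,0,0,0,0,2,0,2,0,0,0,0,0,0,0,0,2,0,0,0,0,0,0,0,0,1,0,0,0,0,0,0,0,0,0,0,0]
Step 6: insert xc at [15, 24] -> counters=[0,0,1,2,0,0,0,0,0,0,0,0,0,2,0,3,0,0,0,0,0,0,0,0,3,0,0,0,0,0,0,0,0,1,0,0,0,0,0,0,0,0,0,0,0]
Step 7: insert xc at [15, 24] -> counters=[0,0,1,2,0,0,0,0,0,0,0,0,0,2,0,4,0,0,0,0,0,0,0,0,4,0,0,0,0,0,0,0,0,1,0,0,0,0,0,0,0,0,0,0,0]
Step 8: insert gq at [3, 13] -> counters=[0,0,1,3,0,0,0,0,0,0,0,0,0,3,0,4,0,0,0,0,0,0,0,0,4,0,0,0,0,0,0,0,0,1,0,0,0,0,0,0,0,0,0,0,0]
Query xc: check counters[15]=4 counters[24]=4 -> maybe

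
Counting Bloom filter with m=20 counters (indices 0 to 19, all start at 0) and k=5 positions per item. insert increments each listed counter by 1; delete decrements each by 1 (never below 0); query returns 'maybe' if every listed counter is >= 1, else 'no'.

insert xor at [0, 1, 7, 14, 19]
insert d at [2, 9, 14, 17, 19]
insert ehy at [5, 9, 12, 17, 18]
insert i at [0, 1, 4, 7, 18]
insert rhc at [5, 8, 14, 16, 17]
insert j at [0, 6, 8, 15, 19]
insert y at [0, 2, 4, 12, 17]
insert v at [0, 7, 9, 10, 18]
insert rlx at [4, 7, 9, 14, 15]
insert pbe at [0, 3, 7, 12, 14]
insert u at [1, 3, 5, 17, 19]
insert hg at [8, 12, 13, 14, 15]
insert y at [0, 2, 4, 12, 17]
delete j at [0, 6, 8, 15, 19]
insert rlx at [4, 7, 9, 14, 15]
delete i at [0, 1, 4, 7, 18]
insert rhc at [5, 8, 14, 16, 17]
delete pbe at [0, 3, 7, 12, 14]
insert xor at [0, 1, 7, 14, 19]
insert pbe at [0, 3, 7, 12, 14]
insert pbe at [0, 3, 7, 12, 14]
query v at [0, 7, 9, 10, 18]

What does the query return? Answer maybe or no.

Step 1: insert xor at [0, 1, 7, 14, 19] -> counters=[1,1,0,0,0,0,0,1,0,0,0,0,0,0,1,0,0,0,0,1]
Step 2: insert d at [2, 9, 14, 17, 19] -> counters=[1,1,1,0,0,0,0,1,0,1,0,0,0,0,2,0,0,1,0,2]
Step 3: insert ehy at [5, 9, 12, 17, 18] -> counters=[1,1,1,0,0,1,0,1,0,2,0,0,1,0,2,0,0,2,1,2]
Step 4: insert i at [0, 1, 4, 7, 18] -> counters=[2,2,1,0,1,1,0,2,0,2,0,0,1,0,2,0,0,2,2,2]
Step 5: insert rhc at [5, 8, 14, 16, 17] -> counters=[2,2,1,0,1,2,0,2,1,2,0,0,1,0,3,0,1,3,2,2]
Step 6: insert j at [0, 6, 8, 15, 19] -> counters=[3,2,1,0,1,2,1,2,2,2,0,0,1,0,3,1,1,3,2,3]
Step 7: insert y at [0, 2, 4, 12, 17] -> counters=[4,2,2,0,2,2,1,2,2,2,0,0,2,0,3,1,1,4,2,3]
Step 8: insert v at [0, 7, 9, 10, 18] -> counters=[5,2,2,0,2,2,1,3,2,3,1,0,2,0,3,1,1,4,3,3]
Step 9: insert rlx at [4, 7, 9, 14, 15] -> counters=[5,2,2,0,3,2,1,4,2,4,1,0,2,0,4,2,1,4,3,3]
Step 10: insert pbe at [0, 3, 7, 12, 14] -> counters=[6,2,2,1,3,2,1,5,2,4,1,0,3,0,5,2,1,4,3,3]
Step 11: insert u at [1, 3, 5, 17, 19] -> counters=[6,3,2,2,3,3,1,5,2,4,1,0,3,0,5,2,1,5,3,4]
Step 12: insert hg at [8, 12, 13, 14, 15] -> counters=[6,3,2,2,3,3,1,5,3,4,1,0,4,1,6,3,1,5,3,4]
Step 13: insert y at [0, 2, 4, 12, 17] -> counters=[7,3,3,2,4,3,1,5,3,4,1,0,5,1,6,3,1,6,3,4]
Step 14: delete j at [0, 6, 8, 15, 19] -> counters=[6,3,3,2,4,3,0,5,2,4,1,0,5,1,6,2,1,6,3,3]
Step 15: insert rlx at [4, 7, 9, 14, 15] -> counters=[6,3,3,2,5,3,0,6,2,5,1,0,5,1,7,3,1,6,3,3]
Step 16: delete i at [0, 1, 4, 7, 18] -> counters=[5,2,3,2,4,3,0,5,2,5,1,0,5,1,7,3,1,6,2,3]
Step 17: insert rhc at [5, 8, 14, 16, 17] -> counters=[5,2,3,2,4,4,0,5,3,5,1,0,5,1,8,3,2,7,2,3]
Step 18: delete pbe at [0, 3, 7, 12, 14] -> counters=[4,2,3,1,4,4,0,4,3,5,1,0,4,1,7,3,2,7,2,3]
Step 19: insert xor at [0, 1, 7, 14, 19] -> counters=[5,3,3,1,4,4,0,5,3,5,1,0,4,1,8,3,2,7,2,4]
Step 20: insert pbe at [0, 3, 7, 12, 14] -> counters=[6,3,3,2,4,4,0,6,3,5,1,0,5,1,9,3,2,7,2,4]
Step 21: insert pbe at [0, 3, 7, 12, 14] -> counters=[7,3,3,3,4,4,0,7,3,5,1,0,6,1,10,3,2,7,2,4]
Query v: check counters[0]=7 counters[7]=7 counters[9]=5 counters[10]=1 counters[18]=2 -> maybe

Answer: maybe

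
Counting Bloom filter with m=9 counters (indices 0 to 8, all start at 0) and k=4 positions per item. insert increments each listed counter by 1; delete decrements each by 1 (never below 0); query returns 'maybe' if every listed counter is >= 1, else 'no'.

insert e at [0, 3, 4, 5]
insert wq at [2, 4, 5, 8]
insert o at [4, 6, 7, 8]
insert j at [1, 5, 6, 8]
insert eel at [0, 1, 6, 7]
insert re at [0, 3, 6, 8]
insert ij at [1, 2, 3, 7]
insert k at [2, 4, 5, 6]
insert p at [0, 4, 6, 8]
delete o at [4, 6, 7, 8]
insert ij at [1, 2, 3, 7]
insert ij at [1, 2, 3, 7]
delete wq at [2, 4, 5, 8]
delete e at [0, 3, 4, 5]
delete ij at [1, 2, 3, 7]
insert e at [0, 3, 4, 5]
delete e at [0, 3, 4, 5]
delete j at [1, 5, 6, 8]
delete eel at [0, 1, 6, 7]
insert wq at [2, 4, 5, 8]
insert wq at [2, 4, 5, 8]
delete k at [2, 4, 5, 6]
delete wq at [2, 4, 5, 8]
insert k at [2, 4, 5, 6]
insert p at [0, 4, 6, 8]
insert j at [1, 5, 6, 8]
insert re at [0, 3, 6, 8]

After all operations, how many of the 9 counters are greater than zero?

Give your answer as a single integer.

Answer: 9

Derivation:
Step 1: insert e at [0, 3, 4, 5] -> counters=[1,0,0,1,1,1,0,0,0]
Step 2: insert wq at [2, 4, 5, 8] -> counters=[1,0,1,1,2,2,0,0,1]
Step 3: insert o at [4, 6, 7, 8] -> counters=[1,0,1,1,3,2,1,1,2]
Step 4: insert j at [1, 5, 6, 8] -> counters=[1,1,1,1,3,3,2,1,3]
Step 5: insert eel at [0, 1, 6, 7] -> counters=[2,2,1,1,3,3,3,2,3]
Step 6: insert re at [0, 3, 6, 8] -> counters=[3,2,1,2,3,3,4,2,4]
Step 7: insert ij at [1, 2, 3, 7] -> counters=[3,3,2,3,3,3,4,3,4]
Step 8: insert k at [2, 4, 5, 6] -> counters=[3,3,3,3,4,4,5,3,4]
Step 9: insert p at [0, 4, 6, 8] -> counters=[4,3,3,3,5,4,6,3,5]
Step 10: delete o at [4, 6, 7, 8] -> counters=[4,3,3,3,4,4,5,2,4]
Step 11: insert ij at [1, 2, 3, 7] -> counters=[4,4,4,4,4,4,5,3,4]
Step 12: insert ij at [1, 2, 3, 7] -> counters=[4,5,5,5,4,4,5,4,4]
Step 13: delete wq at [2, 4, 5, 8] -> counters=[4,5,4,5,3,3,5,4,3]
Step 14: delete e at [0, 3, 4, 5] -> counters=[3,5,4,4,2,2,5,4,3]
Step 15: delete ij at [1, 2, 3, 7] -> counters=[3,4,3,3,2,2,5,3,3]
Step 16: insert e at [0, 3, 4, 5] -> counters=[4,4,3,4,3,3,5,3,3]
Step 17: delete e at [0, 3, 4, 5] -> counters=[3,4,3,3,2,2,5,3,3]
Step 18: delete j at [1, 5, 6, 8] -> counters=[3,3,3,3,2,1,4,3,2]
Step 19: delete eel at [0, 1, 6, 7] -> counters=[2,2,3,3,2,1,3,2,2]
Step 20: insert wq at [2, 4, 5, 8] -> counters=[2,2,4,3,3,2,3,2,3]
Step 21: insert wq at [2, 4, 5, 8] -> counters=[2,2,5,3,4,3,3,2,4]
Step 22: delete k at [2, 4, 5, 6] -> counters=[2,2,4,3,3,2,2,2,4]
Step 23: delete wq at [2, 4, 5, 8] -> counters=[2,2,3,3,2,1,2,2,3]
Step 24: insert k at [2, 4, 5, 6] -> counters=[2,2,4,3,3,2,3,2,3]
Step 25: insert p at [0, 4, 6, 8] -> counters=[3,2,4,3,4,2,4,2,4]
Step 26: insert j at [1, 5, 6, 8] -> counters=[3,3,4,3,4,3,5,2,5]
Step 27: insert re at [0, 3, 6, 8] -> counters=[4,3,4,4,4,3,6,2,6]
Final counters=[4,3,4,4,4,3,6,2,6] -> 9 nonzero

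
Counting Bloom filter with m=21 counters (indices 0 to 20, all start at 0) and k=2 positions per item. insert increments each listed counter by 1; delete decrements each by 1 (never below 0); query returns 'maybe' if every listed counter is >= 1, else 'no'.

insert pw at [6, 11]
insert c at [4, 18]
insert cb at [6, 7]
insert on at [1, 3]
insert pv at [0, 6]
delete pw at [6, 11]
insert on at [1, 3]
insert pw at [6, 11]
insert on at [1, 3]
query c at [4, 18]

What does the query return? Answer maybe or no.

Step 1: insert pw at [6, 11] -> counters=[0,0,0,0,0,0,1,0,0,0,0,1,0,0,0,0,0,0,0,0,0]
Step 2: insert c at [4, 18] -> counters=[0,0,0,0,1,0,1,0,0,0,0,1,0,0,0,0,0,0,1,0,0]
Step 3: insert cb at [6, 7] -> counters=[0,0,0,0,1,0,2,1,0,0,0,1,0,0,0,0,0,0,1,0,0]
Step 4: insert on at [1, 3] -> counters=[0,1,0,1,1,0,2,1,0,0,0,1,0,0,0,0,0,0,1,0,0]
Step 5: insert pv at [0, 6] -> counters=[1,1,0,1,1,0,3,1,0,0,0,1,0,0,0,0,0,0,1,0,0]
Step 6: delete pw at [6, 11] -> counters=[1,1,0,1,1,0,2,1,0,0,0,0,0,0,0,0,0,0,1,0,0]
Step 7: insert on at [1, 3] -> counters=[1,2,0,2,1,0,2,1,0,0,0,0,0,0,0,0,0,0,1,0,0]
Step 8: insert pw at [6, 11] -> counters=[1,2,0,2,1,0,3,1,0,0,0,1,0,0,0,0,0,0,1,0,0]
Step 9: insert on at [1, 3] -> counters=[1,3,0,3,1,0,3,1,0,0,0,1,0,0,0,0,0,0,1,0,0]
Query c: check counters[4]=1 counters[18]=1 -> maybe

Answer: maybe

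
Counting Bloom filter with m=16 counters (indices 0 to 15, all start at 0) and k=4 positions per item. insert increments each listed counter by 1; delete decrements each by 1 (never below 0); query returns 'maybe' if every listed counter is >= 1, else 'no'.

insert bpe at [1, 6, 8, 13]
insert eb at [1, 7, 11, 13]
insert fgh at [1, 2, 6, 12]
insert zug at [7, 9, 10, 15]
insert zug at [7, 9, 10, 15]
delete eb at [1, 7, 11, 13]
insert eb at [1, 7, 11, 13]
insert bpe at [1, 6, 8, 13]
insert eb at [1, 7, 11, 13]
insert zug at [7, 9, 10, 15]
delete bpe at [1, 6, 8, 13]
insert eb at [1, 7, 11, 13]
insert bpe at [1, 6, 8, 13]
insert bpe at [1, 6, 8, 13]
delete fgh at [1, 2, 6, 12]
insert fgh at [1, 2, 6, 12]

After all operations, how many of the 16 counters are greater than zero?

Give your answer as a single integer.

Step 1: insert bpe at [1, 6, 8, 13] -> counters=[0,1,0,0,0,0,1,0,1,0,0,0,0,1,0,0]
Step 2: insert eb at [1, 7, 11, 13] -> counters=[0,2,0,0,0,0,1,1,1,0,0,1,0,2,0,0]
Step 3: insert fgh at [1, 2, 6, 12] -> counters=[0,3,1,0,0,0,2,1,1,0,0,1,1,2,0,0]
Step 4: insert zug at [7, 9, 10, 15] -> counters=[0,3,1,0,0,0,2,2,1,1,1,1,1,2,0,1]
Step 5: insert zug at [7, 9, 10, 15] -> counters=[0,3,1,0,0,0,2,3,1,2,2,1,1,2,0,2]
Step 6: delete eb at [1, 7, 11, 13] -> counters=[0,2,1,0,0,0,2,2,1,2,2,0,1,1,0,2]
Step 7: insert eb at [1, 7, 11, 13] -> counters=[0,3,1,0,0,0,2,3,1,2,2,1,1,2,0,2]
Step 8: insert bpe at [1, 6, 8, 13] -> counters=[0,4,1,0,0,0,3,3,2,2,2,1,1,3,0,2]
Step 9: insert eb at [1, 7, 11, 13] -> counters=[0,5,1,0,0,0,3,4,2,2,2,2,1,4,0,2]
Step 10: insert zug at [7, 9, 10, 15] -> counters=[0,5,1,0,0,0,3,5,2,3,3,2,1,4,0,3]
Step 11: delete bpe at [1, 6, 8, 13] -> counters=[0,4,1,0,0,0,2,5,1,3,3,2,1,3,0,3]
Step 12: insert eb at [1, 7, 11, 13] -> counters=[0,5,1,0,0,0,2,6,1,3,3,3,1,4,0,3]
Step 13: insert bpe at [1, 6, 8, 13] -> counters=[0,6,1,0,0,0,3,6,2,3,3,3,1,5,0,3]
Step 14: insert bpe at [1, 6, 8, 13] -> counters=[0,7,1,0,0,0,4,6,3,3,3,3,1,6,0,3]
Step 15: delete fgh at [1, 2, 6, 12] -> counters=[0,6,0,0,0,0,3,6,3,3,3,3,0,6,0,3]
Step 16: insert fgh at [1, 2, 6, 12] -> counters=[0,7,1,0,0,0,4,6,3,3,3,3,1,6,0,3]
Final counters=[0,7,1,0,0,0,4,6,3,3,3,3,1,6,0,3] -> 11 nonzero

Answer: 11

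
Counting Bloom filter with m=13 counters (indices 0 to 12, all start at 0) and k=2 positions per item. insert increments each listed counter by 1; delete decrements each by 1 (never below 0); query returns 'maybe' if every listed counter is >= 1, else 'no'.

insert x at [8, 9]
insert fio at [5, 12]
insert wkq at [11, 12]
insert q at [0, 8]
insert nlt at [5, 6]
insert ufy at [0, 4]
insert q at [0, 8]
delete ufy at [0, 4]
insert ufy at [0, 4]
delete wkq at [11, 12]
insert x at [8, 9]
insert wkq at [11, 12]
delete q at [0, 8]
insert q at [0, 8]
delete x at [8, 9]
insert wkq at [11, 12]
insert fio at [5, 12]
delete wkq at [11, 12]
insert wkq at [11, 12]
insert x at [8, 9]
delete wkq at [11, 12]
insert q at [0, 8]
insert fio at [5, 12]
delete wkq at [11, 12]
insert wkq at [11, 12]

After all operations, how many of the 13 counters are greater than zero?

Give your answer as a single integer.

Answer: 8

Derivation:
Step 1: insert x at [8, 9] -> counters=[0,0,0,0,0,0,0,0,1,1,0,0,0]
Step 2: insert fio at [5, 12] -> counters=[0,0,0,0,0,1,0,0,1,1,0,0,1]
Step 3: insert wkq at [11, 12] -> counters=[0,0,0,0,0,1,0,0,1,1,0,1,2]
Step 4: insert q at [0, 8] -> counters=[1,0,0,0,0,1,0,0,2,1,0,1,2]
Step 5: insert nlt at [5, 6] -> counters=[1,0,0,0,0,2,1,0,2,1,0,1,2]
Step 6: insert ufy at [0, 4] -> counters=[2,0,0,0,1,2,1,0,2,1,0,1,2]
Step 7: insert q at [0, 8] -> counters=[3,0,0,0,1,2,1,0,3,1,0,1,2]
Step 8: delete ufy at [0, 4] -> counters=[2,0,0,0,0,2,1,0,3,1,0,1,2]
Step 9: insert ufy at [0, 4] -> counters=[3,0,0,0,1,2,1,0,3,1,0,1,2]
Step 10: delete wkq at [11, 12] -> counters=[3,0,0,0,1,2,1,0,3,1,0,0,1]
Step 11: insert x at [8, 9] -> counters=[3,0,0,0,1,2,1,0,4,2,0,0,1]
Step 12: insert wkq at [11, 12] -> counters=[3,0,0,0,1,2,1,0,4,2,0,1,2]
Step 13: delete q at [0, 8] -> counters=[2,0,0,0,1,2,1,0,3,2,0,1,2]
Step 14: insert q at [0, 8] -> counters=[3,0,0,0,1,2,1,0,4,2,0,1,2]
Step 15: delete x at [8, 9] -> counters=[3,0,0,0,1,2,1,0,3,1,0,1,2]
Step 16: insert wkq at [11, 12] -> counters=[3,0,0,0,1,2,1,0,3,1,0,2,3]
Step 17: insert fio at [5, 12] -> counters=[3,0,0,0,1,3,1,0,3,1,0,2,4]
Step 18: delete wkq at [11, 12] -> counters=[3,0,0,0,1,3,1,0,3,1,0,1,3]
Step 19: insert wkq at [11, 12] -> counters=[3,0,0,0,1,3,1,0,3,1,0,2,4]
Step 20: insert x at [8, 9] -> counters=[3,0,0,0,1,3,1,0,4,2,0,2,4]
Step 21: delete wkq at [11, 12] -> counters=[3,0,0,0,1,3,1,0,4,2,0,1,3]
Step 22: insert q at [0, 8] -> counters=[4,0,0,0,1,3,1,0,5,2,0,1,3]
Step 23: insert fio at [5, 12] -> counters=[4,0,0,0,1,4,1,0,5,2,0,1,4]
Step 24: delete wkq at [11, 12] -> counters=[4,0,0,0,1,4,1,0,5,2,0,0,3]
Step 25: insert wkq at [11, 12] -> counters=[4,0,0,0,1,4,1,0,5,2,0,1,4]
Final counters=[4,0,0,0,1,4,1,0,5,2,0,1,4] -> 8 nonzero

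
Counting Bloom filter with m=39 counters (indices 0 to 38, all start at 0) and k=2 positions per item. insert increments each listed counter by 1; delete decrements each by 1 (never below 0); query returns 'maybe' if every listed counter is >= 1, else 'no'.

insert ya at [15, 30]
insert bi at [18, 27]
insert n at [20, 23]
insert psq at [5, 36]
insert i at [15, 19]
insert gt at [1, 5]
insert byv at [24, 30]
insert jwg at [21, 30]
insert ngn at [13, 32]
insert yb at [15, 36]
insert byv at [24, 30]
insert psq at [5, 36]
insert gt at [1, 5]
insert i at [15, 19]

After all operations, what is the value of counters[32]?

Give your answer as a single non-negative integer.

Step 1: insert ya at [15, 30] -> counters=[0,0,0,0,0,0,0,0,0,0,0,0,0,0,0,1,0,0,0,0,0,0,0,0,0,0,0,0,0,0,1,0,0,0,0,0,0,0,0]
Step 2: insert bi at [18, 27] -> counters=[0,0,0,0,0,0,0,0,0,0,0,0,0,0,0,1,0,0,1,0,0,0,0,0,0,0,0,1,0,0,1,0,0,0,0,0,0,0,0]
Step 3: insert n at [20, 23] -> counters=[0,0,0,0,0,0,0,0,0,0,0,0,0,0,0,1,0,0,1,0,1,0,0,1,0,0,0,1,0,0,1,0,0,0,0,0,0,0,0]
Step 4: insert psq at [5, 36] -> counters=[0,0,0,0,0,1,0,0,0,0,0,0,0,0,0,1,0,0,1,0,1,0,0,1,0,0,0,1,0,0,1,0,0,0,0,0,1,0,0]
Step 5: insert i at [15, 19] -> counters=[0,0,0,0,0,1,0,0,0,0,0,0,0,0,0,2,0,0,1,1,1,0,0,1,0,0,0,1,0,0,1,0,0,0,0,0,1,0,0]
Step 6: insert gt at [1, 5] -> counters=[0,1,0,0,0,2,0,0,0,0,0,0,0,0,0,2,0,0,1,1,1,0,0,1,0,0,0,1,0,0,1,0,0,0,0,0,1,0,0]
Step 7: insert byv at [24, 30] -> counters=[0,1,0,0,0,2,0,0,0,0,0,0,0,0,0,2,0,0,1,1,1,0,0,1,1,0,0,1,0,0,2,0,0,0,0,0,1,0,0]
Step 8: insert jwg at [21, 30] -> counters=[0,1,0,0,0,2,0,0,0,0,0,0,0,0,0,2,0,0,1,1,1,1,0,1,1,0,0,1,0,0,3,0,0,0,0,0,1,0,0]
Step 9: insert ngn at [13, 32] -> counters=[0,1,0,0,0,2,0,0,0,0,0,0,0,1,0,2,0,0,1,1,1,1,0,1,1,0,0,1,0,0,3,0,1,0,0,0,1,0,0]
Step 10: insert yb at [15, 36] -> counters=[0,1,0,0,0,2,0,0,0,0,0,0,0,1,0,3,0,0,1,1,1,1,0,1,1,0,0,1,0,0,3,0,1,0,0,0,2,0,0]
Step 11: insert byv at [24, 30] -> counters=[0,1,0,0,0,2,0,0,0,0,0,0,0,1,0,3,0,0,1,1,1,1,0,1,2,0,0,1,0,0,4,0,1,0,0,0,2,0,0]
Step 12: insert psq at [5, 36] -> counters=[0,1,0,0,0,3,0,0,0,0,0,0,0,1,0,3,0,0,1,1,1,1,0,1,2,0,0,1,0,0,4,0,1,0,0,0,3,0,0]
Step 13: insert gt at [1, 5] -> counters=[0,2,0,0,0,4,0,0,0,0,0,0,0,1,0,3,0,0,1,1,1,1,0,1,2,0,0,1,0,0,4,0,1,0,0,0,3,0,0]
Step 14: insert i at [15, 19] -> counters=[0,2,0,0,0,4,0,0,0,0,0,0,0,1,0,4,0,0,1,2,1,1,0,1,2,0,0,1,0,0,4,0,1,0,0,0,3,0,0]
Final counters=[0,2,0,0,0,4,0,0,0,0,0,0,0,1,0,4,0,0,1,2,1,1,0,1,2,0,0,1,0,0,4,0,1,0,0,0,3,0,0] -> counters[32]=1

Answer: 1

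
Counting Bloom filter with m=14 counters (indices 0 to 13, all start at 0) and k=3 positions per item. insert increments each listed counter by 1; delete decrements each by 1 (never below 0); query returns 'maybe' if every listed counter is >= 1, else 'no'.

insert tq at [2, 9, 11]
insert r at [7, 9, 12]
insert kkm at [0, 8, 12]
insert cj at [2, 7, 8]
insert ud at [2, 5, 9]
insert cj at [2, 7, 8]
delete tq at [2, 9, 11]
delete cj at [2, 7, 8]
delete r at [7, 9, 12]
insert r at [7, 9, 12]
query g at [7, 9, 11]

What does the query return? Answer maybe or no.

Answer: no

Derivation:
Step 1: insert tq at [2, 9, 11] -> counters=[0,0,1,0,0,0,0,0,0,1,0,1,0,0]
Step 2: insert r at [7, 9, 12] -> counters=[0,0,1,0,0,0,0,1,0,2,0,1,1,0]
Step 3: insert kkm at [0, 8, 12] -> counters=[1,0,1,0,0,0,0,1,1,2,0,1,2,0]
Step 4: insert cj at [2, 7, 8] -> counters=[1,0,2,0,0,0,0,2,2,2,0,1,2,0]
Step 5: insert ud at [2, 5, 9] -> counters=[1,0,3,0,0,1,0,2,2,3,0,1,2,0]
Step 6: insert cj at [2, 7, 8] -> counters=[1,0,4,0,0,1,0,3,3,3,0,1,2,0]
Step 7: delete tq at [2, 9, 11] -> counters=[1,0,3,0,0,1,0,3,3,2,0,0,2,0]
Step 8: delete cj at [2, 7, 8] -> counters=[1,0,2,0,0,1,0,2,2,2,0,0,2,0]
Step 9: delete r at [7, 9, 12] -> counters=[1,0,2,0,0,1,0,1,2,1,0,0,1,0]
Step 10: insert r at [7, 9, 12] -> counters=[1,0,2,0,0,1,0,2,2,2,0,0,2,0]
Query g: check counters[7]=2 counters[9]=2 counters[11]=0 -> no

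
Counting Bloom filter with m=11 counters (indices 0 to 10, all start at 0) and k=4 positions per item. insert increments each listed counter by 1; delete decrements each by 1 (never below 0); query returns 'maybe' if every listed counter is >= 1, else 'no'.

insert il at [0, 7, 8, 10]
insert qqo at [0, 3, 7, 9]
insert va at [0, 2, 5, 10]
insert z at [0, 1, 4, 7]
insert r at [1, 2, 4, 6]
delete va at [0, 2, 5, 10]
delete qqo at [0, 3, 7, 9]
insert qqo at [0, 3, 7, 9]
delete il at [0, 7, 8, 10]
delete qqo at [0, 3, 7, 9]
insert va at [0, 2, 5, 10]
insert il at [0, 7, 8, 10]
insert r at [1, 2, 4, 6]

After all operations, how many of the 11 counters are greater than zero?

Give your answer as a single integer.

Step 1: insert il at [0, 7, 8, 10] -> counters=[1,0,0,0,0,0,0,1,1,0,1]
Step 2: insert qqo at [0, 3, 7, 9] -> counters=[2,0,0,1,0,0,0,2,1,1,1]
Step 3: insert va at [0, 2, 5, 10] -> counters=[3,0,1,1,0,1,0,2,1,1,2]
Step 4: insert z at [0, 1, 4, 7] -> counters=[4,1,1,1,1,1,0,3,1,1,2]
Step 5: insert r at [1, 2, 4, 6] -> counters=[4,2,2,1,2,1,1,3,1,1,2]
Step 6: delete va at [0, 2, 5, 10] -> counters=[3,2,1,1,2,0,1,3,1,1,1]
Step 7: delete qqo at [0, 3, 7, 9] -> counters=[2,2,1,0,2,0,1,2,1,0,1]
Step 8: insert qqo at [0, 3, 7, 9] -> counters=[3,2,1,1,2,0,1,3,1,1,1]
Step 9: delete il at [0, 7, 8, 10] -> counters=[2,2,1,1,2,0,1,2,0,1,0]
Step 10: delete qqo at [0, 3, 7, 9] -> counters=[1,2,1,0,2,0,1,1,0,0,0]
Step 11: insert va at [0, 2, 5, 10] -> counters=[2,2,2,0,2,1,1,1,0,0,1]
Step 12: insert il at [0, 7, 8, 10] -> counters=[3,2,2,0,2,1,1,2,1,0,2]
Step 13: insert r at [1, 2, 4, 6] -> counters=[3,3,3,0,3,1,2,2,1,0,2]
Final counters=[3,3,3,0,3,1,2,2,1,0,2] -> 9 nonzero

Answer: 9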